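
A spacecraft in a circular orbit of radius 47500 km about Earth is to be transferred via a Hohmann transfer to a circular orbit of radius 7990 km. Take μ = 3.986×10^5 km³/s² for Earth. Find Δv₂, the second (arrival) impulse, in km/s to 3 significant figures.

Δv₂ = 2.18 km/s

Transfer-ellipse semi-major axis a_t = (r₁ + r₂)/2 = (47500 + 7990)/2 = 27745 km.
On the circular orbit at r = 7990 km, v_c = √(μ/r) = 7.063 km/s.
Vis-viva on the transfer ellipse at r = 7990 km gives v_t = √[μ(2/r − 1/a_t)] = 9.242 km/s.
Δv₂ = |v_t − v_c| = |9.242 − 7.063| = 2.179 km/s.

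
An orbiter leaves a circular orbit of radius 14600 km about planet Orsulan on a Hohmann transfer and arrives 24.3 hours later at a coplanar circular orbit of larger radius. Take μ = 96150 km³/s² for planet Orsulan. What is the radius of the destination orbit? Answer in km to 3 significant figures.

r₂ = 69600 km

Transfer time t = 24.3 hours = 87480 s, and t = π√(a_t³/μ).
So a_t = (μ t²/π²)^(1/3) = (96150 × (87480)² / π²)^(1/3) = 42088 km.
Since a_t = (r₁ + r₂)/2, r₂ = 2a_t − r₁ = 2×42088 − 14600 = 69576 km.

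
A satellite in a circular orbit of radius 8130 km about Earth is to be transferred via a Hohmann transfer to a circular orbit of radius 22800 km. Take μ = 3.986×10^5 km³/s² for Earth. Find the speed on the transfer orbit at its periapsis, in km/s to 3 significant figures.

v = 8.50 km/s

Semi-major axis of the transfer orbit: a_t = (8130 + 22800)/2 = 15465 km.
The periapsis of the transfer ellipse is at r = 8130 km.
From the vis-viva equation, v = √[μ(2/r − 1/a_t)] = 8.502 km/s.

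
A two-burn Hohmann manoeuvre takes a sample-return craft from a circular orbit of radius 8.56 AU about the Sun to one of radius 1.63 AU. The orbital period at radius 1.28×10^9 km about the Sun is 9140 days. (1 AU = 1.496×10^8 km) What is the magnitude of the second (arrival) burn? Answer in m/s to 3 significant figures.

Δv₂ = 6910 m/s

From Kepler's third law T² = 4π²r³/μ at r = 1.28×10^9 km, T = 9140 days = 9140 × 86400 s = 7.89696×10^8 s: μ = 4π²r³/T² = 1.32761×10^11 km³/s².
In km: r₁ = 8.56 × 1.496×10^8 = 1.280576×10^9 km; r₂ = 1.63 × 1.496×10^8 = 2.43848×10^8 km.
Transfer-ellipse semi-major axis a_t = (r₁ + r₂)/2 = (1.280576×10^9 + 2.43848×10^8)/2 = 7.62212×10^8 km.
On the circular orbit at r = 2.43848×10^8 km, v_c = √(μ/r) = 23.333 km/s.
Vis-viva on the transfer ellipse at r = 2.43848×10^8 km gives v_t = √[μ(2/r − 1/a_t)] = 30.244 km/s.
Δv₂ = |v_t − v_c| = |30.244 − 23.333| = 6.911 km/s.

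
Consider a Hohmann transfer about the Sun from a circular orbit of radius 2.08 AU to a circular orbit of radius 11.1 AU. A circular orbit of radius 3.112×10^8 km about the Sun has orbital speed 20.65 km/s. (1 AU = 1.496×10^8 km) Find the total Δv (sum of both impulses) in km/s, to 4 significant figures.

Δv = 10.07 km/s

From the circular-orbit relation v² = μ/r at r = 3.112×10^8 km: μ = v²r = (20.65)² × 3.112×10^8 = 1.32703×10^11 km³/s².
In km: r₁ = 2.08 × 1.496×10^8 = 3.11168×10^8 km; r₂ = 11.1 × 1.496×10^8 = 1.66056×10^9 km.
Transfer-ellipse semi-major axis a_t = (r₁ + r₂)/2 = (3.11168×10^8 + 1.66056×10^9)/2 = 9.85864×10^8 km.
Circular speed at r₁: v₁ = √(μ/r₁) = √(1.32703×10^11/3.11168×10^8) = 20.651 km/s.
Transfer-orbit speed at r₁ (vis-viva equation): v_p = √[μ(2/r₁ − 1/a_t)] = 26.802 km/s.
First burn Δv₁ = |v_p − v₁| = 6.151 km/s.
At r₂, v₂ = √(μ/r₂) = 8.939 km/s.
Transfer-orbit speed at r₂: v_a = √[μ(2/r₂ − 1/a_t)] = 5.022 km/s.
Second burn Δv₂ = |v₂ − v_a| = 3.917 km/s.
Total Δv = Δv₁ + Δv₂ = 10.07 km/s.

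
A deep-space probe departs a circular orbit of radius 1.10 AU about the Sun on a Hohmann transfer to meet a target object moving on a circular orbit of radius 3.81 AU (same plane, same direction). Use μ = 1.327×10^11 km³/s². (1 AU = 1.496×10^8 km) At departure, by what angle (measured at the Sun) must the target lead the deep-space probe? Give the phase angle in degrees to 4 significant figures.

φ = 86.90°

In km: r₁ = 1.10 × 1.496×10^8 = 1.6456×10^8 km; r₂ = 3.81 × 1.496×10^8 = 5.69976×10^8 km.
The Hohmann ellipse has a_t = (r₁ + r₂)/2 = 3.67268×10^8 km.
Transfer time t = π√(a_t³/μ) = 6.070×10^7 s.
Target angular speed ω₂ = √(μ/r₂³) = 2.677×10^-8 rad/s.
Angle swept by the target during transfer: ω₂·t = 1.6249 rad = 93.10°.
The deep-space probe traverses 180° on the transfer ellipse, so the target must lead by 180° − 93.10° = 86.90°.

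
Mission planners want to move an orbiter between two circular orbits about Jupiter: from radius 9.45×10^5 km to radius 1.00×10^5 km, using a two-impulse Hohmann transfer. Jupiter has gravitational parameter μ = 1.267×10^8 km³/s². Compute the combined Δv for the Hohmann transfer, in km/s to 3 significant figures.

Semi-major axis of the transfer orbit: a_t = (9.450×10^5 + 1.000×10^5)/2 = 5.225×10^5 km.
At r₁ the circular-orbit speed is v₁ = √(μ/r₁) = 11.57904 km/s.
Transfer-orbit speed at r₁ (v² = μ(2/r − 1/a)): v_a = √[μ(2/r₁ − 1/a_t)] = 5.065581 km/s.
First burn Δv₁ = |v_a − v₁| = 6.5135 km/s.
Circular speed at r₂: v₂ = √(μ/r₂) = 35.595 km/s.
Transfer-orbit speed at r₂: v_p = √[μ(2/r₂ − 1/a_t)] = 47.870 km/s.
Second burn Δv₂ = |v₂ − v_p| = 12.275 km/s.
Total Δv = Δv₁ + Δv₂ = 18.79 km/s.

Δv = 18.8 km/s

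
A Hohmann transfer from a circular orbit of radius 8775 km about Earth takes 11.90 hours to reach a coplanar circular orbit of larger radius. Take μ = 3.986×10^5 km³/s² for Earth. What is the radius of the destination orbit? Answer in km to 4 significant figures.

r₂ = 75240 km

Transfer time t = 11.90 hours = 42840 s, and t = π√(a_t³/μ).
So a_t = (μ t²/π²)^(1/3) = (3.986×10^5 × (42840)² / π²)^(1/3) = 42006 km.
Since a_t = (r₁ + r₂)/2, r₂ = 2a_t − r₁ = 2×42006 − 8775 = 75237 km.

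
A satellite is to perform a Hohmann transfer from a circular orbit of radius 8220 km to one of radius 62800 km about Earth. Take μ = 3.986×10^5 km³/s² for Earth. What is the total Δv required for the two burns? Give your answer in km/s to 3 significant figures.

The Hohmann ellipse has a_t = (r₁ + r₂)/2 = 35510 km.
At r₁ the circular-orbit speed is v₁ = √(μ/r₁) = 6.964 km/s.
Transfer-orbit speed at r₁ (v² = μ(2/r − 1/a)): v_p = √[μ(2/r₁ − 1/a_t)] = 9.261 km/s.
First burn Δv₁ = |v_p − v₁| = 2.297 km/s.
At r₂, v₂ = √(μ/r₂) = 2.519 km/s.
Transfer-orbit speed at r₂: v_a = √[μ(2/r₂ − 1/a_t)] = 1.212 km/s.
Second burn Δv₂ = |v₂ − v_a| = 1.307 km/s.
Δv = Δv₁ + Δv₂ = 2.297 + 1.307 = 3.604 km/s.

Δv = 3.60 km/s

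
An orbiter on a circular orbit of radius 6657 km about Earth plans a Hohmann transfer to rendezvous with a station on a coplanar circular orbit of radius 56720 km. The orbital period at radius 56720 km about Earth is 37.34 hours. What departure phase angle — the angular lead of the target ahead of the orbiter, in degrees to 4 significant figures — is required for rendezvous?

φ = 104.8°

From Kepler's third law T² = 4π²r³/μ at r = 56720 km, T = 37.34 hours = 37.34 × 3600 s = 1.34424×10^5 s: μ = 4π²r³/T² = 3.98671×10^5 km³/s².
Transfer-ellipse semi-major axis a_t = (r₁ + r₂)/2 = (6657 + 56720)/2 = 31688.5 km.
The half-period of the transfer ellipse is t = π√(a_t³/μ) = 28070 s.
Target angular speed ω₂ = √(μ/r₂³) = 4.674×10^-5 rad/s.
Angle swept by the target during transfer: ω₂·t = 1.312 rad = 75.17°.
Arrival is 180° from departure on the ellipse, so φ = 180° − 75.17° = 104.8°.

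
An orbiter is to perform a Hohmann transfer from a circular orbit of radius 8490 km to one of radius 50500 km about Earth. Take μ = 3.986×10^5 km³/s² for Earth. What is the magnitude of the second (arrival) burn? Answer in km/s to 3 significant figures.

Semi-major axis of the transfer orbit: a_t = (8490 + 50500)/2 = 29495 km.
On the circular orbit at r = 50500 km, v_c = √(μ/r) = 2.809 km/s.
Vis-viva on the transfer ellipse at r = 50500 km gives v_t = √[μ(2/r − 1/a_t)] = 1.507 km/s.
Δv₂ = |v_t − v_c| = |1.507 − 2.809| = 1.302 km/s.

Δv₂ = 1.30 km/s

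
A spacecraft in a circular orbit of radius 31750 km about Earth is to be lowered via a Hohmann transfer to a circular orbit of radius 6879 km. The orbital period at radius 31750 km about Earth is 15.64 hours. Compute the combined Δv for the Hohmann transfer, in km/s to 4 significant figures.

Δv = 3.576 km/s

From Kepler's third law T² = 4π²r³/μ at r = 31750 km, T = 15.64 hours = 15.64 × 3600 s = 56304 s: μ = 4π²r³/T² = 3.98577×10^5 km³/s².
Transfer-ellipse semi-major axis a_t = (r₁ + r₂)/2 = (31750 + 6879)/2 = 19314.5 km.
At r₁ the circular-orbit speed is v₁ = √(μ/r₁) = 3.5431 km/s.
On the transfer ellipse at r₁, vis-viva gives v_a = √[μ(2/r₁ − 1/a_t)] = 2.1145 km/s.
First burn Δv₁ = |v_a − v₁| = 1.4286 km/s.
Circular speed at r₂: v₂ = √(μ/r₂) = 7.6119 km/s.
Transfer-orbit speed at r₂: v_p = √[μ(2/r₂ − 1/a_t)] = 9.7594 km/s.
Second burn Δv₂ = |v₂ − v_p| = 2.1475 km/s.
Total Δv = Δv₁ + Δv₂ = 3.576 km/s.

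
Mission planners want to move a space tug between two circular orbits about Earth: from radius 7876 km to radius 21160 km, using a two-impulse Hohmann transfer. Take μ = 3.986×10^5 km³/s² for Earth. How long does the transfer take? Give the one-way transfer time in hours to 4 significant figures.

t = 2.418 hours

The Hohmann ellipse has a_t = (r₁ + r₂)/2 = 14518 km.
By Kepler's third law the transfer-orbit period is T = 2π√(a_t³/μ), so t = T/2 = 8704 s.
Converting: 8704 s ÷ 3600 s/hour = 2.418 hours.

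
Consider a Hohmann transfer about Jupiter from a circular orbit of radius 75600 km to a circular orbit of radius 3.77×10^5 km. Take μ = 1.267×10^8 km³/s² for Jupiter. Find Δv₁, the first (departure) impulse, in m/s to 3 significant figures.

Transfer-ellipse semi-major axis a_t = (r₁ + r₂)/2 = (75600 + 3.770×10^5)/2 = 2.263×10^5 km.
Circular speed at r = 75600 km: v_c = √(μ/r) = 40.94 km/s.
Transfer-orbit speed at the same r (vis-viva, a = a_t): v_t = √[μ(2/r − 1/a_t)] = 52.84 km/s.
Δv₁ = |v_t − v_c| = |52.84 − 40.94| = 11.90 km/s.

Δv₁ = 11900 m/s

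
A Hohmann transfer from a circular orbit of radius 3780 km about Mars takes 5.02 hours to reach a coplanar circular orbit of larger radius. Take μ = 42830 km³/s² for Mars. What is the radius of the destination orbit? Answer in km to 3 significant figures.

r₂ = 18700 km

Transfer time t = 5.02 hours = 18072 s, and t = π√(a_t³/μ).
So a_t = (μ t²/π²)^(1/3) = (42830 × (18072)² / π²)^(1/3) = 11233 km.
Since a_t = (r₁ + r₂)/2, r₂ = 2a_t − r₁ = 2×11233 − 3780 = 18686 km.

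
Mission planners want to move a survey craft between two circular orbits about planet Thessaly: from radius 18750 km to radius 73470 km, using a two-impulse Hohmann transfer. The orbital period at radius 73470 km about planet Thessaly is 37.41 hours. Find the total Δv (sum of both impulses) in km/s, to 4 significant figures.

Δv = 3.022 km/s

From Kepler's third law T² = 4π²r³/μ at r = 73470 km, T = 37.41 hours = 37.41 × 3600 s = 1.34676×10^5 s: μ = 4π²r³/T² = 8.63196×10^5 km³/s².
Transfer-ellipse semi-major axis a_t = (r₁ + r₂)/2 = (18750 + 73470)/2 = 46110 km.
Circular speed at r₁: v₁ = √(μ/r₁) = √(8.63196×10^5/18750) = 6.785 km/s.
On the transfer ellipse at r₁, vis-viva equation gives v_p = √[μ(2/r₁ − 1/a_t)] = 8.565 km/s.
First burn Δv₁ = |v_p − v₁| = 1.780 km/s.
At r₂, v₂ = √(μ/r₂) = 3.428 km/s.
Transfer-orbit speed at r₂: v_a = √[μ(2/r₂ − 1/a_t)] = 2.186 km/s.
Second burn Δv₂ = |v₂ − v_a| = 1.242 km/s.
Total Δv = Δv₁ + Δv₂ = 3.022 km/s.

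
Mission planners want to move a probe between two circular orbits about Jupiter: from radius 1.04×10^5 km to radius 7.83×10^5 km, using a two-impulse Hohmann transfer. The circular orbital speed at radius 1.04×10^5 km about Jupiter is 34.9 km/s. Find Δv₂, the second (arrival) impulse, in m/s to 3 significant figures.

From the circular-orbit relation v² = μ/r at r = 1.04×10^5 km: μ = v²r = (34.9)² × 1.04×10^5 = 1.26673×10^8 km³/s².
The Hohmann ellipse has a_t = (r₁ + r₂)/2 = 4.435×10^5 km.
Circular speed at r = 7.830×10^5 km: v_c = √(μ/r) = 12.719 km/s.
Vis-viva on the transfer ellipse at r = 7.830×10^5 km gives v_t = √[μ(2/r − 1/a_t)] = 6.1593 km/s.
Δv₂ = |v_t − v_c| = |6.1593 − 12.719| = 6.560 km/s.

Δv₂ = 6560 m/s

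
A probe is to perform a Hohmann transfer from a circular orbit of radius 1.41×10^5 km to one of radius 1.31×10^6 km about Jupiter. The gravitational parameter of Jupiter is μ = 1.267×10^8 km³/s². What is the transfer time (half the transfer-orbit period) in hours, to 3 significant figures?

The Hohmann ellipse has a_t = (r₁ + r₂)/2 = 7.255×10^5 km.
Half the transfer-orbit period gives t = π√(a_t³/μ) = 1.725×10^5 s.
Converting: 1.725×10^5 s ÷ 3600 s/hour = 47.9 hours.

t = 47.9 hours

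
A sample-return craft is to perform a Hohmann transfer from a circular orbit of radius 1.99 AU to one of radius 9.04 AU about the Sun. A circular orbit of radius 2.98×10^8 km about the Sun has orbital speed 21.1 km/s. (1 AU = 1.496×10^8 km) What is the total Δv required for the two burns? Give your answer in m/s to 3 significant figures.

Δv = 9870 m/s

From the circular-orbit relation v² = μ/r at r = 2.98×10^8 km: μ = v²r = (21.1)² × 2.98×10^8 = 1.32673×10^11 km³/s².
In km: r₁ = 1.99 × 1.496×10^8 = 2.97704×10^8 km; r₂ = 9.04 × 1.496×10^8 = 1.352384×10^9 km.
The Hohmann ellipse has a_t = (r₁ + r₂)/2 = 8.25044×10^8 km.
At r₁ the circular-orbit speed is v₁ = √(μ/r₁) = 21.1105 km/s.
Transfer-orbit speed at r₁ (v² = μ(2/r − 1/a)): v_p = √[μ(2/r₁ − 1/a_t)] = 27.0277 km/s.
First burn Δv₁ = |v_p − v₁| = 5.917 km/s.
At r₂, v₂ = √(μ/r₂) = 9.905 km/s.
Transfer-orbit speed at r₂: v_a = √[μ(2/r₂ − 1/a_t)] = 5.950 km/s.
Second burn Δv₂ = |v₂ − v_a| = 3.955 km/s.
Δv = Δv₁ + Δv₂ = 5.917 + 3.955 = 9.872 km/s.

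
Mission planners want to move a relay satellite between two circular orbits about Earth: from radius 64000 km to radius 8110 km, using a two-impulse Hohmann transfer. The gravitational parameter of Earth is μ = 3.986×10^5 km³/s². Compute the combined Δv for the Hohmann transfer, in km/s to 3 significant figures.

Semi-major axis of the transfer orbit: a_t = (64000 + 8110)/2 = 36055 km.
At r₁ the circular-orbit speed is v₁ = √(μ/r₁) = 2.496 km/s.
On the transfer ellipse at r₁, vis-viva equation gives v_a = √[μ(2/r₁ − 1/a_t)] = 1.184 km/s.
First burn Δv₁ = |v_a − v₁| = 1.312 km/s.
At r₂, v₂ = √(μ/r₂) = 7.0106 km/s.
Transfer-orbit speed at r₂: v_p = √[μ(2/r₂ − 1/a_t)] = 9.3404 km/s.
Second burn Δv₂ = |v₂ − v_p| = 2.330 km/s.
Δv = Δv₁ + Δv₂ = 1.312 + 2.330 = 3.642 km/s.

Δv = 3.64 km/s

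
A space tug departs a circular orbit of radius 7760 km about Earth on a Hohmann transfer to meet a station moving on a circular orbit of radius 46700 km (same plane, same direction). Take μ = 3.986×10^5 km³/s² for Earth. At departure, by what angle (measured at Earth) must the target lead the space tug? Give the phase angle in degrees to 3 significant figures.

Semi-major axis of the transfer orbit: a_t = (7760 + 46700)/2 = 27230 km.
Transfer time t = π√(a_t³/μ) = 22359.0 s.
The target's mean motion on its circular orbit is ω₂ = √(μ/r₂³) = 6.25595×10^-5 rad/s.
Angle swept by the target during transfer: ω₂·t = 1.39877 rad = 80.14°.
The space tug traverses 180° on the transfer ellipse, so the target must lead by 180° − 80.14° = 99.9°.

φ = 99.9°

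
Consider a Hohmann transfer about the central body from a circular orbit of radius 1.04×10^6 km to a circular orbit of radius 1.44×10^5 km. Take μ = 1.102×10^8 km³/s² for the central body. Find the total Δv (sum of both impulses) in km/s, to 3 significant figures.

The Hohmann ellipse has a_t = (r₁ + r₂)/2 = 5.920×10^5 km.
Circular speed at r₁: v₁ = √(μ/r₁) = √(1.102×10^8/1.040×10^6) = 10.294 km/s.
On the transfer ellipse at r₁, vis-viva gives v_a = √[μ(2/r₁ − 1/a_t)] = 5.0769 km/s.
First burn Δv₁ = |v_a − v₁| = 5.217 km/s.
At r₂, v₂ = √(μ/r₂) = 27.663654 km/s.
Transfer-orbit speed at r₂: v_p = √[μ(2/r₂ − 1/a_t)] = 36.666155 km/s.
Second burn Δv₂ = |v₂ − v_p| = 9.003 km/s.
Δv = Δv₁ + Δv₂ = 5.217 + 9.003 = 14.22 km/s.

Δv = 14.2 km/s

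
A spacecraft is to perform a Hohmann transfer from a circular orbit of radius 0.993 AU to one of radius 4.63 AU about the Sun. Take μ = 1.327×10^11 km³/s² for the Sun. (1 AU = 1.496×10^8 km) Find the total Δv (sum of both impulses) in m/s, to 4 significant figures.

Δv = 14080 m/s

In km: r₁ = 0.993 × 1.496×10^8 = 1.485528×10^8 km; r₂ = 4.63 × 1.496×10^8 = 6.92648×10^8 km.
The Hohmann ellipse has a_t = (r₁ + r₂)/2 = 4.206004×10^8 km.
At r₁ the circular-orbit speed is v₁ = √(μ/r₁) = 29.888 km/s.
On the transfer ellipse at r₁, vis-viva gives v_p = √[μ(2/r₁ − 1/a_t)] = 38.355 km/s.
First burn Δv₁ = |v_p − v₁| = 8.467 km/s.
At r₂, v₂ = √(μ/r₂) = 13.841 km/s.
Transfer-orbit speed at r₂: v_a = √[μ(2/r₂ − 1/a_t)] = 8.2259 km/s.
Second burn Δv₂ = |v₂ − v_a| = 5.615 km/s.
Δv = Δv₁ + Δv₂ = 8.467 + 5.615 = 14.08 km/s.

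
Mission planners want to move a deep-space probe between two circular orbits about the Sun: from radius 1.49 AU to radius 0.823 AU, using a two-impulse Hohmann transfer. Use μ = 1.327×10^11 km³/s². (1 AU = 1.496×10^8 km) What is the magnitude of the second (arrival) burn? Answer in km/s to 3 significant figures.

In km: r₁ = 1.49 × 1.496×10^8 = 2.22904×10^8 km; r₂ = 0.823 × 1.496×10^8 = 1.231208×10^8 km.
The Hohmann ellipse has a_t = (r₁ + r₂)/2 = 1.730124×10^8 km.
On the circular orbit at r = 1.231208×10^8 km, v_c = √(μ/r) = 32.830 km/s.
Vis-viva on the transfer ellipse at r = 1.231208×10^8 km gives v_t = √[μ(2/r − 1/a_t)] = 37.264 km/s.
Δv₂ = |v_t − v_c| = |37.264 − 32.830| = 4.434 km/s.

Δv₂ = 4.43 km/s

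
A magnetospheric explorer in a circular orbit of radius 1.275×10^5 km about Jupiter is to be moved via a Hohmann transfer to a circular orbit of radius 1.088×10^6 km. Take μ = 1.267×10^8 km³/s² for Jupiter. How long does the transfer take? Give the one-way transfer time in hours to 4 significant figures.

Transfer-ellipse semi-major axis a_t = (r₁ + r₂)/2 = (1.275×10^5 + 1.088×10^6)/2 = 6.0775×10^5 km.
Transfer time t = π√(a_t³/μ) = π√((6.0775×10^5)³ / 1.267×10^8) = 1.3224×10^5 s.
Converting: 1.3224×10^5 s ÷ 3600 s/hour = 36.73 hours.

t = 36.73 hours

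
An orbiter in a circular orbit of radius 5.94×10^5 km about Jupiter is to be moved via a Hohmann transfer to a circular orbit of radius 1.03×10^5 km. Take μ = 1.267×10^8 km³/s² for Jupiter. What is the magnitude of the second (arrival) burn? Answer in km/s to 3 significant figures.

Δv₂ = 10.7 km/s

Transfer-ellipse semi-major axis a_t = (r₁ + r₂)/2 = (5.940×10^5 + 1.030×10^5)/2 = 3.485×10^5 km.
Circular speed at r = 1.030×10^5 km: v_c = √(μ/r) = 35.07 km/s.
Transfer-orbit speed at the same r (vis-viva, a = a_t): v_t = √[μ(2/r − 1/a_t)] = 45.79 km/s.
Δv₂ = |v_t − v_c| = |45.79 − 35.07| = 10.72 km/s.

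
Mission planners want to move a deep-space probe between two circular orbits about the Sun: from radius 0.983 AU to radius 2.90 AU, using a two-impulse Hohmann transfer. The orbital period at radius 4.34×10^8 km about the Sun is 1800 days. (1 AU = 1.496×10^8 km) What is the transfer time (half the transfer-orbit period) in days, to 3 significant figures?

From Kepler's third law T² = 4π²r³/μ at r = 4.34×10^8 km, T = 1800 days = 1800 × 86400 s = 1.5552×10^8 s: μ = 4π²r³/T² = 1.33431×10^11 km³/s².
In km: r₁ = 0.983 × 1.496×10^8 = 1.470568×10^8 km; r₂ = 2.90 × 1.496×10^8 = 4.3384×10^8 km.
Semi-major axis of the transfer orbit: a_t = (1.470568×10^8 + 4.3384×10^8)/2 = 2.904484×10^8 km.
By Kepler's third law the transfer-orbit period is T = 2π√(a_t³/μ), so t = T/2 = 4.257×10^7 s.
Converting: 4.257×10^7 s ÷ 86400 s/day = 493 days.

t = 493 days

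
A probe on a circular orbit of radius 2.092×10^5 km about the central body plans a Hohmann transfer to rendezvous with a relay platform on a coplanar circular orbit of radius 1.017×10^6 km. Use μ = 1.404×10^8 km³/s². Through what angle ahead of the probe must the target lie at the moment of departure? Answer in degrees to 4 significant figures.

φ = 95.75°

The Hohmann ellipse has a_t = (r₁ + r₂)/2 = 6.131×10^5 km.
The half-period of the transfer ellipse is t = π√(a_t³/μ) = 1.2728×10^5 s.
The target's mean motion on its circular orbit is ω₂ = √(μ/r₂³) = 1.1553×10^-5 rad/s.
Angle swept by the target during transfer: ω₂·t = 1.4705 rad = 84.25°.
The probe traverses 180° on the transfer ellipse, so the target must lead by 180° − 84.25° = 95.75°.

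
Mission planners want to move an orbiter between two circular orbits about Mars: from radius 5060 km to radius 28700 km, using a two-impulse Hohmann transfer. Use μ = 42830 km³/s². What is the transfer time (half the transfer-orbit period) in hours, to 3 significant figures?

The Hohmann ellipse has a_t = (r₁ + r₂)/2 = 16880 km.
Half the transfer-orbit period gives t = π√(a_t³/μ) = 33290 s.
Converting: 33290 s ÷ 3600 s/hour = 9.25 hours.

t = 9.25 hours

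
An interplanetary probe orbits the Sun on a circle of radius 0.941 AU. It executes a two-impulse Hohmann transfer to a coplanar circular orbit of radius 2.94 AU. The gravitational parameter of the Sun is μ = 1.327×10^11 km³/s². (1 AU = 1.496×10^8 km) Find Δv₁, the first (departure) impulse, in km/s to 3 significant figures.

Δv₁ = 7.09 km/s

In km: r₁ = 0.941 × 1.496×10^8 = 1.407736×10^8 km; r₂ = 2.94 × 1.496×10^8 = 4.39824×10^8 km.
Transfer-ellipse semi-major axis a_t = (r₁ + r₂)/2 = (1.407736×10^8 + 4.39824×10^8)/2 = 2.902988×10^8 km.
On the circular orbit at r = 1.407736×10^8 km, v_c = √(μ/r) = 30.7026 km/s.
Vis-viva on the transfer ellipse at r = 1.407736×10^8 km gives v_t = √[μ(2/r − 1/a_t)] = 37.7913 km/s.
Δv₁ = |v_t − v_c| = |37.7913 − 30.7026| = 7.089 km/s.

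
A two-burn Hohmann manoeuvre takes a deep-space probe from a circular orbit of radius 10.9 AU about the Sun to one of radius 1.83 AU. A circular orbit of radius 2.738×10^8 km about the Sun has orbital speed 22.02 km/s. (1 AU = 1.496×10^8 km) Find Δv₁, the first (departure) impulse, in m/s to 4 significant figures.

From the circular-orbit relation v² = μ/r at r = 2.738×10^8 km: μ = v²r = (22.02)² × 2.738×10^8 = 1.32760×10^11 km³/s².
In km: r₁ = 10.9 × 1.496×10^8 = 1.63064×10^9 km; r₂ = 1.83 × 1.496×10^8 = 2.73768×10^8 km.
Transfer-ellipse semi-major axis a_t = (r₁ + r₂)/2 = (1.63064×10^9 + 2.73768×10^8)/2 = 9.52204×10^8 km.
On the circular orbit at r = 1.63064×10^9 km, v_c = √(μ/r) = 9.023 km/s.
Vis-viva on the transfer ellipse at r = 1.63064×10^9 km gives v_t = √[μ(2/r − 1/a_t)] = 4.838 km/s.
Δv₁ = |v_t − v_c| = |4.838 − 9.023| = 4.185 km/s.

Δv₁ = 4185 m/s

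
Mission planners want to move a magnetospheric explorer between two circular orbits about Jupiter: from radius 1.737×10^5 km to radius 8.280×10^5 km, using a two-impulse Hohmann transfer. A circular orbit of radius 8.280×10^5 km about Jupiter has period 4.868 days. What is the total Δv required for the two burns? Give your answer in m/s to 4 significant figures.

From Kepler's third law T² = 4π²r³/μ at r = 8.280×10^5 km, T = 4.868 days = 4.868 × 86400 s = 4.205952×10^5 s: μ = 4π²r³/T² = 1.26684×10^8 km³/s².
Semi-major axis of the transfer orbit: a_t = (1.737×10^5 + 8.280×10^5)/2 = 5.0085×10^5 km.
At r₁ the circular-orbit speed is v₁ = √(μ/r₁) = 27.006 km/s.
On the transfer ellipse at r₁, vis-viva gives v_p = √[μ(2/r₁ − 1/a_t)] = 34.723 km/s.
First burn Δv₁ = |v_p − v₁| = 7.717 km/s.
At r₂, v₂ = √(μ/r₂) = 12.369 km/s.
Transfer-orbit speed at r₂: v_a = √[μ(2/r₂ − 1/a_t)] = 7.2844 km/s.
Second burn Δv₂ = |v₂ − v_a| = 5.085 km/s.
Δv = Δv₁ + Δv₂ = 7.717 + 5.085 = 12.80 km/s.

Δv = 12800 m/s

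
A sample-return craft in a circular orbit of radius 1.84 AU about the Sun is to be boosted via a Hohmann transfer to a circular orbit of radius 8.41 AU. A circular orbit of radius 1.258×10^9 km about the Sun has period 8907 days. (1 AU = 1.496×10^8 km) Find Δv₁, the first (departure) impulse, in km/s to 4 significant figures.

Δv₁ = 6.170 km/s

From Kepler's third law T² = 4π²r³/μ at r = 1.258×10^9 km, T = 8907 days = 8907 × 86400 s = 7.695648×10^8 s: μ = 4π²r³/T² = 1.32712×10^11 km³/s².
In km: r₁ = 1.84 × 1.496×10^8 = 2.75264×10^8 km; r₂ = 8.41 × 1.496×10^8 = 1.258136×10^9 km.
The Hohmann ellipse has a_t = (r₁ + r₂)/2 = 7.667×10^8 km.
On the circular orbit at r = 2.75264×10^8 km, v_c = √(μ/r) = 21.96 km/s.
Transfer-orbit speed at the same r (vis-viva, a = a_t): v_t = √[μ(2/r − 1/a_t)] = 28.13 km/s.
Δv₁ = |v_t − v_c| = |28.13 − 21.96| = 6.170 km/s.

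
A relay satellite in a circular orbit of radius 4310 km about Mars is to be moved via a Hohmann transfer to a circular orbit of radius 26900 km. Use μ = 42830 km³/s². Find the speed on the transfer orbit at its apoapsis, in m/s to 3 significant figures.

v = 663 m/s

The Hohmann ellipse has a_t = (r₁ + r₂)/2 = 15605 km.
The apoapsis of the transfer ellipse is at r = 26900 km.
From the vis-viva equation, v = √[μ(2/r − 1/a_t)] = 0.6631 km/s.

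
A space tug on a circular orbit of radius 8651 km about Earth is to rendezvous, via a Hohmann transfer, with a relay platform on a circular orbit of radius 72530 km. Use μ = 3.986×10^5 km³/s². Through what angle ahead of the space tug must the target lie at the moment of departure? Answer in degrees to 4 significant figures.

Semi-major axis of the transfer orbit: a_t = (8651 + 72530)/2 = 40590.5 km.
The half-period of the transfer ellipse is t = π√(a_t³/μ) = 40693 s.
Target angular speed ω₂ = √(μ/r₂³) = 3.2322×10^-5 rad/s.
Angle swept by the target during transfer: ω₂·t = 1.3153 rad = 75.36°.
The space tug traverses 180° on the transfer ellipse, so the target must lead by 180° − 75.36° = 104.6°.

φ = 104.6°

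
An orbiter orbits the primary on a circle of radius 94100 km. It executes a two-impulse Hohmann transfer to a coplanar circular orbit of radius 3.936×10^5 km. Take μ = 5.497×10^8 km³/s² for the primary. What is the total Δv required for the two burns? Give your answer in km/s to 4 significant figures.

Δv = 34.83 km/s

The Hohmann ellipse has a_t = (r₁ + r₂)/2 = 2.4385×10^5 km.
Circular speed at r₁: v₁ = √(μ/r₁) = √(5.497×10^8/94100) = 76.43 km/s.
On the transfer ellipse at r₁, vis-viva equation gives v_p = √[μ(2/r₁ − 1/a_t)] = 97.10 km/s.
First burn Δv₁ = |v_p − v₁| = 20.67 km/s.
At r₂, v₂ = √(μ/r₂) = 37.371 km/s.
Transfer-orbit speed at r₂: v_a = √[μ(2/r₂ − 1/a_t)] = 23.215 km/s.
Second burn Δv₂ = |v₂ − v_a| = 14.16 km/s.
Δv = Δv₁ + Δv₂ = 20.67 + 14.16 = 34.83 km/s.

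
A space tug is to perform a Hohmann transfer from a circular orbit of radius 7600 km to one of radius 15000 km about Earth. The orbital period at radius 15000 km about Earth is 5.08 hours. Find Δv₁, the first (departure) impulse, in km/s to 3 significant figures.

Δv₁ = 1.10 km/s

From Kepler's third law T² = 4π²r³/μ at r = 15000 km, T = 5.08 hours = 5.08 × 3600 s = 18288 s: μ = 4π²r³/T² = 3.98383×10^5 km³/s².
Transfer-ellipse semi-major axis a_t = (r₁ + r₂)/2 = (7600 + 15000)/2 = 11300 km.
Circular speed at r = 7600 km: v_c = √(μ/r) = 7.240 km/s.
Transfer-orbit speed at the same r (vis-viva, a = a_t): v_t = √[μ(2/r − 1/a_t)] = 8.342 km/s.
Δv₁ = |v_t − v_c| = |8.342 − 7.240| = 1.102 km/s.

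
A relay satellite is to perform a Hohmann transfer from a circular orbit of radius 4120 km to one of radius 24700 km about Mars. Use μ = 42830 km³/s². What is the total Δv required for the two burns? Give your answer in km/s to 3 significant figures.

Δv = 1.61 km/s

The Hohmann ellipse has a_t = (r₁ + r₂)/2 = 14410 km.
Circular speed at r₁: v₁ = √(μ/r₁) = √(42830/4120) = 3.224 km/s.
On the transfer ellipse at r₁, vis-viva equation gives v_p = √[μ(2/r₁ − 1/a_t)] = 4.221 km/s.
First burn Δv₁ = |v_p − v₁| = 0.9970 km/s.
At r₂, v₂ = √(μ/r₂) = 1.3168 km/s.
Transfer-orbit speed at r₂: v_a = √[μ(2/r₂ − 1/a_t)] = 0.70411 km/s.
Second burn Δv₂ = |v₂ − v_a| = 0.6127 km/s.
Δv = Δv₁ + Δv₂ = 0.9970 + 0.6127 = 1.610 km/s.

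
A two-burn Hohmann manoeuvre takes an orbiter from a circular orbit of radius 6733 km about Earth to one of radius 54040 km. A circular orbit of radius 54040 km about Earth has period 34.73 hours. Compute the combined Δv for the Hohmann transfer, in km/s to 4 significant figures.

From Kepler's third law T² = 4π²r³/μ at r = 54040 km, T = 34.73 hours = 34.73 × 3600 s = 1.25028×10^5 s: μ = 4π²r³/T² = 3.98558×10^5 km³/s².
The Hohmann ellipse has a_t = (r₁ + r₂)/2 = 30386.5 km.
At r₁ the circular-orbit speed is v₁ = √(μ/r₁) = 7.69381 km/s.
On the transfer ellipse at r₁, vis-viva equation gives v_p = √[μ(2/r₁ − 1/a_t)] = 10.2603 km/s.
First burn Δv₁ = |v_p − v₁| = 2.5665 km/s.
Circular speed at r₂: v₂ = √(μ/r₂) = 2.71574 km/s.
Transfer-orbit speed at r₂: v_a = √[μ(2/r₂ − 1/a_t)] = 1.27836 km/s.
Second burn Δv₂ = |v₂ − v_a| = 1.4374 km/s.
Total Δv = Δv₁ + Δv₂ = 4.004 km/s.

Δv = 4.004 km/s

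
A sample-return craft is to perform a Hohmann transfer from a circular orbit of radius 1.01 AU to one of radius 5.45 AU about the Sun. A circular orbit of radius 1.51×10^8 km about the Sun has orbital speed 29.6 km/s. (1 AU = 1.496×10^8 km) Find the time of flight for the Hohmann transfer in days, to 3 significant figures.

From the circular-orbit relation v² = μ/r at r = 1.51×10^8 km: μ = v²r = (29.6)² × 1.51×10^8 = 1.32300×10^11 km³/s².
In km: r₁ = 1.01 × 1.496×10^8 = 1.51096×10^8 km; r₂ = 5.45 × 1.496×10^8 = 8.1532×10^8 km.
The Hohmann ellipse has a_t = (r₁ + r₂)/2 = 4.83208×10^8 km.
Half the transfer-orbit period gives t = π√(a_t³/μ) = 9.174×10^7 s.
Converting: 9.174×10^7 s ÷ 86400 s/day = 1060 days.

t = 1060 days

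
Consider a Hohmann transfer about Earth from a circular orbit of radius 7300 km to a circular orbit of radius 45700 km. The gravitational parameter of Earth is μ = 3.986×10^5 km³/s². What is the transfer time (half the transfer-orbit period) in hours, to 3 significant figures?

Transfer-ellipse semi-major axis a_t = (r₁ + r₂)/2 = (7300 + 45700)/2 = 26500 km.
Transfer time t = π√(a_t³/μ) = π√((26500)³ / 3.986×10^5) = 21470 s.
Converting: 21470 s ÷ 3600 s/hour = 5.96 hours.

t = 5.96 hours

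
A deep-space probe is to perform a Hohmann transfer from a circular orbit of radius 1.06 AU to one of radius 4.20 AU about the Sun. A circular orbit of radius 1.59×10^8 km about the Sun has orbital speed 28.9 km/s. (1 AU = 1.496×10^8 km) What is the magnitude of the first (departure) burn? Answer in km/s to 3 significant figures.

From the circular-orbit relation v² = μ/r at r = 1.59×10^8 km: μ = v²r = (28.9)² × 1.59×10^8 = 1.32798×10^11 km³/s².
In km: r₁ = 1.06 × 1.496×10^8 = 1.58576×10^8 km; r₂ = 4.20 × 1.496×10^8 = 6.2832×10^8 km.
Semi-major axis of the transfer orbit: a_t = (1.58576×10^8 + 6.2832×10^8)/2 = 3.93448×10^8 km.
Circular speed at r = 1.58576×10^8 km: v_c = √(μ/r) = 28.939 km/s.
Transfer-orbit speed at the same r (vis-viva, a = a_t): v_t = √[μ(2/r − 1/a_t)] = 36.570 km/s.
Δv₁ = |v_t − v_c| = |36.570 − 28.939| = 7.631 km/s.

Δv₁ = 7.63 km/s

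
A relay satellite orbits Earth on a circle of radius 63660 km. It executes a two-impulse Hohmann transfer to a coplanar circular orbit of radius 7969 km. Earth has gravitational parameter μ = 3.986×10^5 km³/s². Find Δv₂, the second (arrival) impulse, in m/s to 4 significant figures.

Transfer-ellipse semi-major axis a_t = (r₁ + r₂)/2 = (63660 + 7969)/2 = 35814.5 km.
Circular speed at r = 7969 km: v_c = √(μ/r) = 7.072 km/s.
Vis-viva on the transfer ellipse at r = 7969 km gives v_t = √[μ(2/r − 1/a_t)] = 9.429 km/s.
Δv₂ = |v_t − v_c| = |9.429 − 7.072| = 2.357 km/s.

Δv₂ = 2357 m/s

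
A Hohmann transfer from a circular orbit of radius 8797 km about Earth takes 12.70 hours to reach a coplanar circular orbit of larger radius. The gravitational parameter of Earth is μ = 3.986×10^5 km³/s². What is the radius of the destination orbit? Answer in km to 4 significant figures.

r₂ = 78940 km

Transfer time t = 12.70 hours = 45720 s, and t = π√(a_t³/μ).
So a_t = (μ t²/π²)^(1/3) = (3.986×10^5 × (45720)² / π²)^(1/3) = 43868 km.
Since a_t = (r₁ + r₂)/2, r₂ = 2a_t − r₁ = 2×43868 − 8797 = 78939 km.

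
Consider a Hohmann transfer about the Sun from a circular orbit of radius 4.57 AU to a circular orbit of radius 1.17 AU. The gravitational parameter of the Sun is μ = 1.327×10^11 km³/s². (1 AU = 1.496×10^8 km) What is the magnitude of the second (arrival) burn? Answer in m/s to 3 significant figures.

Δv₂ = 7210 m/s

In km: r₁ = 4.57 × 1.496×10^8 = 6.83672×10^8 km; r₂ = 1.17 × 1.496×10^8 = 1.75032×10^8 km.
Semi-major axis of the transfer orbit: a_t = (6.83672×10^8 + 1.75032×10^8)/2 = 4.29352×10^8 km.
On the circular orbit at r = 1.75032×10^8 km, v_c = √(μ/r) = 27.534 km/s.
Vis-viva on the transfer ellipse at r = 1.75032×10^8 km gives v_t = √[μ(2/r − 1/a_t)] = 34.745 km/s.
Δv₂ = |v_t − v_c| = |34.745 − 27.534| = 7.211 km/s.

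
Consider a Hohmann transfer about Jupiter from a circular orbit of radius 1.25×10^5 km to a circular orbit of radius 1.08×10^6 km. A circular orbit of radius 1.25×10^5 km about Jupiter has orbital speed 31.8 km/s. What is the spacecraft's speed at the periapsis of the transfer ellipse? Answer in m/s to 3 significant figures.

From the circular-orbit relation v² = μ/r at r = 1.25×10^5 km: μ = v²r = (31.8)² × 1.25×10^5 = 1.26405×10^8 km³/s².
The Hohmann ellipse has a_t = (r₁ + r₂)/2 = 6.025×10^5 km.
At periapsis, r = 1.250×10^5 km.
Vis-viva: v = √[μ(2/r − 1/a_t)] = √[1.26405×10^8 × (2/1.250×10^5 − 1/6.025×10^5)] = 42.58 km/s.

v = 42600 m/s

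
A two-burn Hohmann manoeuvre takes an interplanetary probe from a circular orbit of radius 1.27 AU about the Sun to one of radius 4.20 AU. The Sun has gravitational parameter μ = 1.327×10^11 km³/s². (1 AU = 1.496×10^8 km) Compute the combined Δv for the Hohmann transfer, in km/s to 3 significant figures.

Δv = 11.0 km/s

In km: r₁ = 1.27 × 1.496×10^8 = 1.89992×10^8 km; r₂ = 4.20 × 1.496×10^8 = 6.2832×10^8 km.
Semi-major axis of the transfer orbit: a_t = (1.89992×10^8 + 6.2832×10^8)/2 = 4.09156×10^8 km.
Circular speed at r₁: v₁ = √(μ/r₁) = √(1.327×10^11/1.89992×10^8) = 26.428 km/s.
Transfer-orbit speed at r₁ (v² = μ(2/r − 1/a)): v_p = √[μ(2/r₁ − 1/a_t)] = 32.750 km/s.
First burn Δv₁ = |v_p − v₁| = 6.322 km/s.
At r₂, v₂ = √(μ/r₂) = 14.533 km/s.
Transfer-orbit speed at r₂: v_a = √[μ(2/r₂ − 1/a_t)] = 9.9030 km/s.
Second burn Δv₂ = |v₂ − v_a| = 4.630 km/s.
Δv = Δv₁ + Δv₂ = 6.322 + 4.630 = 10.95 km/s.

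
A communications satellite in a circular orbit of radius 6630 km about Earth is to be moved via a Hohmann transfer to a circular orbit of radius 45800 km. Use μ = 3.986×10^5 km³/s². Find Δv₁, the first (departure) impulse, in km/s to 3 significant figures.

The Hohmann ellipse has a_t = (r₁ + r₂)/2 = 26215 km.
On the circular orbit at r = 6630 km, v_c = √(μ/r) = 7.7538 km/s.
Vis-viva on the transfer ellipse at r = 6630 km gives v_t = √[μ(2/r − 1/a_t)] = 10.249 km/s.
Δv₁ = |v_t − v_c| = |10.249 − 7.7538| = 2.495 km/s.

Δv₁ = 2.49 km/s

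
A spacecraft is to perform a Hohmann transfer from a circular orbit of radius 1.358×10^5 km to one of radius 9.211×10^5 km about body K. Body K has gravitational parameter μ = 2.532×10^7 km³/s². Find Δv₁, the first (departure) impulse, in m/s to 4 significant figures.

Δv₁ = 4373 m/s

Semi-major axis of the transfer orbit: a_t = (1.358×10^5 + 9.211×10^5)/2 = 5.2845×10^5 km.
Circular speed at r = 1.358×10^5 km: v_c = √(μ/r) = 13.6547 km/s.
Vis-viva on the transfer ellipse at r = 1.358×10^5 km gives v_t = √[μ(2/r − 1/a_t)] = 18.0274 km/s.
Δv₁ = |v_t − v_c| = |18.0274 − 13.6547| = 4.373 km/s.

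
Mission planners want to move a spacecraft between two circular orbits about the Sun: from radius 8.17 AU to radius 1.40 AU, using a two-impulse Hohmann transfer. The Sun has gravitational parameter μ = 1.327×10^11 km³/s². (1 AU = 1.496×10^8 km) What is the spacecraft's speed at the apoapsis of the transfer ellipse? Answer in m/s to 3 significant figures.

v = 5640 m/s

In km: r₁ = 8.17 × 1.496×10^8 = 1.222232×10^9 km; r₂ = 1.40 × 1.496×10^8 = 2.0944×10^8 km.
The Hohmann ellipse has a_t = (r₁ + r₂)/2 = 7.15836×10^8 km.
At apoapsis, r = 1.222232×10^9 km.
Vis-viva: v = √[μ(2/r − 1/a_t)] = √[1.327×10^11 × (2/1.222232×10^9 − 1/7.15836×10^8)] = 5.636 km/s.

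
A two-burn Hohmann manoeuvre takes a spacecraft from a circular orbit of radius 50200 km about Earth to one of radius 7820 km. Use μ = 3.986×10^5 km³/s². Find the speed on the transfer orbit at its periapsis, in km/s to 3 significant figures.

Transfer-ellipse semi-major axis a_t = (r₁ + r₂)/2 = (50200 + 7820)/2 = 29010 km.
At periapsis, r = 7820 km.
Applying v² = μ(2/r − 1/a_t): v = 9.392 km/s.

v = 9.39 km/s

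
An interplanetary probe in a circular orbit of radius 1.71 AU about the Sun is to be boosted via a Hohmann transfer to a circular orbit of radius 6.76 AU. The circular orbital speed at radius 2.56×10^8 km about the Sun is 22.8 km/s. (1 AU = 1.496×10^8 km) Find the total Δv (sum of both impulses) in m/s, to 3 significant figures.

From the circular-orbit relation v² = μ/r at r = 2.56×10^8 km: μ = v²r = (22.8)² × 2.56×10^8 = 1.33079×10^11 km³/s².
In km: r₁ = 1.71 × 1.496×10^8 = 2.55816×10^8 km; r₂ = 6.76 × 1.496×10^8 = 1.011296×10^9 km.
Transfer-ellipse semi-major axis a_t = (r₁ + r₂)/2 = (2.55816×10^8 + 1.011296×10^9)/2 = 6.33556×10^8 km.
Circular speed at r₁: v₁ = √(μ/r₁) = √(1.33079×10^11/2.55816×10^8) = 22.808 km/s.
Transfer-orbit speed at r₁ (vis-viva): v_p = √[μ(2/r₁ − 1/a_t)] = 28.816 km/s.
First burn Δv₁ = |v_p − v₁| = 6.008 km/s.
At r₂, v₂ = √(μ/r₂) = 11.471 km/s.
Transfer-orbit speed at r₂: v_a = √[μ(2/r₂ − 1/a_t)] = 7.2893 km/s.
Second burn Δv₂ = |v₂ − v_a| = 4.182 km/s.
Δv = Δv₁ + Δv₂ = 6.008 + 4.182 = 10.19 km/s.

Δv = 10200 m/s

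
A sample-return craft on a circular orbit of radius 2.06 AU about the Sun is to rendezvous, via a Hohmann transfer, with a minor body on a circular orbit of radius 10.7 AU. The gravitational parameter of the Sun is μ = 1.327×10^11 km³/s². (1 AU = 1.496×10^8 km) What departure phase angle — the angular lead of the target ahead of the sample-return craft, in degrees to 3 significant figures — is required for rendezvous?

In km: r₁ = 2.06 × 1.496×10^8 = 3.08176×10^8 km; r₂ = 10.7 × 1.496×10^8 = 1.60072×10^9 km.
The Hohmann ellipse has a_t = (r₁ + r₂)/2 = 9.54448×10^8 km.
The half-period of the transfer ellipse is t = π√(a_t³/μ) = 2.543×10^8 s.
The target's mean motion on its circular orbit is ω₂ = √(μ/r₂³) = 5.688×10^-9 rad/s.
Angle swept by the target during transfer: ω₂·t = 1.4465 rad = 82.88°.
Arrival is 180° from departure on the ellipse, so φ = 180° − 82.88° = 97.1°.

φ = 97.1°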